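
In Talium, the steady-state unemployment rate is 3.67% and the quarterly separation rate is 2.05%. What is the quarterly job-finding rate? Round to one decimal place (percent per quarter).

From u* = s/(s+f): f = s·(1−u)/u.
f = 2.05 × (1 − 0.0367) / 0.0367 = 1.9748 / 0.0367 ≈ 53.8% per quarter.

Job-finding rate ≈ 53.8% per quarter.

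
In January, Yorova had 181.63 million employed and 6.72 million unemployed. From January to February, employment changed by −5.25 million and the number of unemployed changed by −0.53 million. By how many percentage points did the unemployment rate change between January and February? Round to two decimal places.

January: labor force = 181.63 + 6.72 = 188.35; u = 6.72/188.35 = 3.57%.
February: labor force = 176.38 + 6.19 = 182.57; u = 6.19/182.57 = 3.39%.
Change = 3.39% − 3.57% = −0.18 pp.

The unemployment rate changed by −0.18 percentage points.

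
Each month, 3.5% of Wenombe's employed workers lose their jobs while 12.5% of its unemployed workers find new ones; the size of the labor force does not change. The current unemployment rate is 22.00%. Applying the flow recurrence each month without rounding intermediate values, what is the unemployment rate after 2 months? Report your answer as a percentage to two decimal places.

With a fixed labor force, u_{t+1} = u_t + s·(1−u_t) − f·u_t = u_t·(1−s−f) + s.
Here 1−s−f = 0.840 and s = 0.035.
u_1 = 0.220000 × 0.840 + 0.035 = 0.219800.
u_2 = 0.219800 × 0.840 + 0.035 = 0.219632.

Unemployment rate after two months ≈ 21.96%.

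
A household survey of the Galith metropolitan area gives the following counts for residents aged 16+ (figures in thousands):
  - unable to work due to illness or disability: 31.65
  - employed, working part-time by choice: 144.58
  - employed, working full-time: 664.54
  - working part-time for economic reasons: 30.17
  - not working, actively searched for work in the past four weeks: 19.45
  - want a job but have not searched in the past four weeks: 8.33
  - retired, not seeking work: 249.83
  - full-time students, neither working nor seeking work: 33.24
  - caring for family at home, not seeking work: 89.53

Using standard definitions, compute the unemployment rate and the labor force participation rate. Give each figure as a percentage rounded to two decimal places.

Employed = 144.58 + 664.54 + 30.17 = 839.29 thousand (anyone who worked, including part-time for economic reasons, counts as employed).
Unemployed = 19.45 thousand.
Labor force = 839.29 + 19.45 = 858.74 thousand.
Not in labor force = 31.65 + 8.33 + 249.83 + 33.24 + 89.53 = 412.58 thousand (those not working and not actively searching are outside the labor force — including those who want a job but have given up searching).
Civilian working-age population = 858.74 + 412.58 = 1,271.32 thousand.
Unemployment rate = 19.45 / 858.74 = 2.26%.
Labor force participation rate = 858.74 / 1,271.32 = 67.55%.

Unemployment rate ≈ 2.26%; labor force participation rate ≈ 67.55%.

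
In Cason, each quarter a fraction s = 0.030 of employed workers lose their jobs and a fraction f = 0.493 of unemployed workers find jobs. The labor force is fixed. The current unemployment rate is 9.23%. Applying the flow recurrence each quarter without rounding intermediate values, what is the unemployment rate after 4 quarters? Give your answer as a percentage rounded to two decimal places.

Unemployment rate after four quarters ≈ 5.92%.

With a fixed labor force, u_{t+1} = u_t + s·(1−u_t) − f·u_t = u_t·(1−s−f) + s.
Here 1−s−f = 0.477 and s = 0.030.
u_1 = 0.092300 × 0.477 + 0.030 = 0.074027.
u_2 = 0.074027 × 0.477 + 0.030 = 0.065311.
u_3 = 0.065311 × 0.477 + 0.030 = 0.061153.
u_4 = 0.061153 × 0.477 + 0.030 = 0.059170.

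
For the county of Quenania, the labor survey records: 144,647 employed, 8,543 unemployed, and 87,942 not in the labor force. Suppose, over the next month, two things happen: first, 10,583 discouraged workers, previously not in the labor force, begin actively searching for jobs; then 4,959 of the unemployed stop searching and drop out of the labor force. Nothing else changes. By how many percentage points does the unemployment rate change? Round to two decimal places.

The unemployment rate changes by +3.34 percentage points.

Initially, labor force = 144,647 + 8,543 = 153,190, so u = 8,543/153,190 = 5.58%.
After the first change, unemployed and labor force both rise by 10,583 → E = 144,647, U = 19,126, labor force = 163,773.
After the second change, unemployed and labor force both fall by 4,959 → E = 144,647, U = 14,167, labor force = 158,814.
New unemployment rate = 14,167 / 158,814 = 8.92%.
Change = 8.92% − 5.58% = +3.34 percentage points.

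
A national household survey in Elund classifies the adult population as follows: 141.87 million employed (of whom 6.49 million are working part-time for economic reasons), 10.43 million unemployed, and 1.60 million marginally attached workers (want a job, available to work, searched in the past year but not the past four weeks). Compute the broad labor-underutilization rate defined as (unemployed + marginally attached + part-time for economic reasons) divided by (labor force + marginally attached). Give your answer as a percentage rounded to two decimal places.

Broad underutilization rate ≈ 12.03%.

Labor force = 141.87 + 10.43 = 152.30 million.
Numerator = 10.43 + 1.60 + 6.49 = 18.52 million.
Denominator = 152.30 + 1.60 = 153.90 million.
Broad rate = 18.52 / 153.90 = 12.03%.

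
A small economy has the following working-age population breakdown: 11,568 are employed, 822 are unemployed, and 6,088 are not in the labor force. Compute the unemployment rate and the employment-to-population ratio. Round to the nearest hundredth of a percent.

Unemployment rate ≈ 6.63%; employment-population ratio ≈ 62.60%.

Labor force = employed + unemployed = 11,568 + 822 = 12,390.
Working-age population = 12,390 + 6,088 = 18,478.
Unemployment rate = 822 / 12,390 = 6.63%.
Employment-population ratio = 11,568 / 18,478 = 62.60%.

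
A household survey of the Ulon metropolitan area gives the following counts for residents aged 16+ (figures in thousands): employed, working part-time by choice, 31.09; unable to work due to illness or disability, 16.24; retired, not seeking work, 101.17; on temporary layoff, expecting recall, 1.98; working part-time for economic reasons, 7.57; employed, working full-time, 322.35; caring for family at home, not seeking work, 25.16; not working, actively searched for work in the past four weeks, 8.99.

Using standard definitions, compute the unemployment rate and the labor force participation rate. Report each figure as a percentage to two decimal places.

Unemployment rate ≈ 2.95%; labor force participation rate ≈ 72.29%.

Employed = 31.09 + 7.57 + 322.35 = 361.01 thousand (anyone who worked, including part-time for economic reasons, counts as employed).
Unemployed = 1.98 + 8.99 = 10.97 thousand (jobless and actively searching, or on temporary layoff).
Labor force = 361.01 + 10.97 = 371.98 thousand.
Not in labor force = 16.24 + 101.17 + 25.16 = 142.57 thousand (those not working and not actively searching are outside the labor force).
Civilian working-age population = 371.98 + 142.57 = 514.55 thousand.
Unemployment rate = 10.97 / 371.98 = 2.95%.
Labor force participation rate = 371.98 / 514.55 = 72.29%.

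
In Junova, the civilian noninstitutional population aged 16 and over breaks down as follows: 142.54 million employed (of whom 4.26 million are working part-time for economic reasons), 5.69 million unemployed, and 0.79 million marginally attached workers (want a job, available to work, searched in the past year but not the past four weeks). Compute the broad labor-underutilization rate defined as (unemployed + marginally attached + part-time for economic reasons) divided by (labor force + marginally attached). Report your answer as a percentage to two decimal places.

Labor force = 142.54 + 5.69 = 148.23 million.
Numerator = 5.69 + 0.79 + 4.26 = 10.74 million.
Denominator = 148.23 + 0.79 = 149.02 million.
Broad rate = 10.74 / 149.02 = 7.21%.

Broad underutilization rate ≈ 7.21%.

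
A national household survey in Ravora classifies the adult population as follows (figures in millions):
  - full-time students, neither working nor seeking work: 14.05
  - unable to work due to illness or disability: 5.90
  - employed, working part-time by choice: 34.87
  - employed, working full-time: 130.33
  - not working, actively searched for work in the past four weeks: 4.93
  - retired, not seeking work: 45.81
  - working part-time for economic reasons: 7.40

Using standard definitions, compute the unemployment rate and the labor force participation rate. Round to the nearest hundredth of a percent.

Unemployment rate ≈ 2.78%; labor force participation rate ≈ 72.97%.

Employed = 34.87 + 130.33 + 7.40 = 172.60 million (anyone who worked, including part-time for economic reasons, counts as employed).
Unemployed = 4.93 million.
Labor force = 172.60 + 4.93 = 177.53 million.
Not in labor force = 14.05 + 5.90 + 45.81 = 65.76 million (those not working and not actively searching are outside the labor force).
Civilian working-age population = 177.53 + 65.76 = 243.29 million.
Unemployment rate = 4.93 / 177.53 = 2.78%.
Labor force participation rate = 177.53 / 243.29 = 72.97%.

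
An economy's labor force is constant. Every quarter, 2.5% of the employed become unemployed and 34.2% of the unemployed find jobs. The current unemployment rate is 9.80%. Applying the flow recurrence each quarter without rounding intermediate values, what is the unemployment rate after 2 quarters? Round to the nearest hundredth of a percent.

With a fixed labor force, u_{t+1} = u_t + s·(1−u_t) − f·u_t = u_t·(1−s−f) + s.
Here 1−s−f = 0.633 and s = 0.025.
u_1 = 0.098000 × 0.633 + 0.025 = 0.087034.
u_2 = 0.087034 × 0.633 + 0.025 = 0.080093.

Unemployment rate after two quarters ≈ 8.01%.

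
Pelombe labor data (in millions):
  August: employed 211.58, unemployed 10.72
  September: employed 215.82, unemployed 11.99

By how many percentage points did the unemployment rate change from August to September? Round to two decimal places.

The unemployment rate changed by +0.44 percentage points.

August: labor force = 211.58 + 10.72 = 222.30; u = 10.72/222.30 = 4.82%.
September: labor force = 215.82 + 11.99 = 227.81; u = 11.99/227.81 = 5.26%.
Change = 5.26% − 4.82% = +0.44 pp.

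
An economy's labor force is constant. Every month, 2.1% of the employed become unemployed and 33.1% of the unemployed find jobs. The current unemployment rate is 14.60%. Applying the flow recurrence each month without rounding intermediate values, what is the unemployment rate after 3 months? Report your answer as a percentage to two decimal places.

Unemployment rate after three months ≈ 8.32%.

With a fixed labor force, u_{t+1} = u_t + s·(1−u_t) − f·u_t = u_t·(1−s−f) + s.
Here 1−s−f = 0.648 and s = 0.021.
u_1 = 0.146000 × 0.648 + 0.021 = 0.115608.
u_2 = 0.115608 × 0.648 + 0.021 = 0.095914.
u_3 = 0.095914 × 0.648 + 0.021 = 0.083152.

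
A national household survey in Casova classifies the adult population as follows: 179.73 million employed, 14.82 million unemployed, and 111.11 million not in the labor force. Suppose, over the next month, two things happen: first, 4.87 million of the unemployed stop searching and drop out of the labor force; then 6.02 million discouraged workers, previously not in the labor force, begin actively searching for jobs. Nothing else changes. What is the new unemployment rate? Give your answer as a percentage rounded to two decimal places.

Initially, labor force = 179.73 + 14.82 = 194.55 million, so u = 14.82/194.55 = 7.62%.
After the first change, unemployed and labor force both fall by 4.87 → E = 179.73, U = 9.95, labor force = 189.68 million.
After the second change, unemployed and labor force both rise by 6.02 → E = 179.73, U = 15.97, labor force = 195.70 million.
New unemployment rate = 15.97 / 195.70 = 8.16%.

New unemployment rate ≈ 8.16%.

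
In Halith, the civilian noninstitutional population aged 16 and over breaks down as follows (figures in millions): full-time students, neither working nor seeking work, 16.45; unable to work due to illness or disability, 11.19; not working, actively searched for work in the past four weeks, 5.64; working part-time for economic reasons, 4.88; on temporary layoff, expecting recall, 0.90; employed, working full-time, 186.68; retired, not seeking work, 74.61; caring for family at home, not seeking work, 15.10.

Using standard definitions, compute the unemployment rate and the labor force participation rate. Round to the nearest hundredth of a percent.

Unemployment rate ≈ 3.30%; labor force participation rate ≈ 62.80%.

Employed = 4.88 + 186.68 = 191.56 million (anyone who worked, including part-time for economic reasons, counts as employed).
Unemployed = 5.64 + 0.90 = 6.54 million (jobless and actively searching, or on temporary layoff).
Labor force = 191.56 + 6.54 = 198.10 million.
Not in labor force = 16.45 + 11.19 + 74.61 + 15.10 = 117.35 million (those not working and not actively searching are outside the labor force).
Civilian working-age population = 198.10 + 117.35 = 315.45 million.
Unemployment rate = 6.54 / 198.10 = 3.30%.
Labor force participation rate = 198.10 / 315.45 = 62.80%.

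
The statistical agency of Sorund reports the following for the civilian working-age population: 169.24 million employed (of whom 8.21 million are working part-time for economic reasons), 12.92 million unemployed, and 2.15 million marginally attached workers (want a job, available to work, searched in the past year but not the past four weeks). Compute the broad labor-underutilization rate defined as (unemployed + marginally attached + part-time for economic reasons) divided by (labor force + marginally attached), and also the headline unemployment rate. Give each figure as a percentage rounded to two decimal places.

Broad underutilization rate ≈ 12.63%; headline unemployment rate ≈ 7.09%.

Labor force = 169.24 + 12.92 = 182.16 million.
Numerator = 12.92 + 2.15 + 8.21 = 23.28 million.
Denominator = 182.16 + 2.15 = 184.31 million.
Broad rate = 23.28 / 184.31 = 12.63%.
Headline unemployment rate = 12.92 / 182.16 = 7.09%.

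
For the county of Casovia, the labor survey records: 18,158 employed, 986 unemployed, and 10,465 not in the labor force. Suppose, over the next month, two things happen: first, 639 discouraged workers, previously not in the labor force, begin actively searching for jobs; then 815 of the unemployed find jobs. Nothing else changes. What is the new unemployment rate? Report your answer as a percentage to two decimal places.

Initially, labor force = 18,158 + 986 = 19,144, so u = 986/19,144 = 5.15%.
After the first change, unemployed and labor force both rise by 639 → E = 18,158, U = 1,625, labor force = 19,783.
After the second change, unemployed falls and employed rises by 815; labor force unchanged → E = 18,973, U = 810, labor force = 19,783.
New unemployment rate = 810 / 19,783 = 4.09%.

New unemployment rate ≈ 4.09%.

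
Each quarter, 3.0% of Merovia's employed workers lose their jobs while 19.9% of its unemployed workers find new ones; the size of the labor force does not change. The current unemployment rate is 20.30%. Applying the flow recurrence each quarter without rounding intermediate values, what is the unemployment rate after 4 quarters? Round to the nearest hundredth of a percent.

With a fixed labor force, u_{t+1} = u_t + s·(1−u_t) − f·u_t = u_t·(1−s−f) + s.
Here 1−s−f = 0.771 and s = 0.030.
u_1 = 0.203000 × 0.771 + 0.030 = 0.186513.
u_2 = 0.186513 × 0.771 + 0.030 = 0.173802.
u_3 = 0.173802 × 0.771 + 0.030 = 0.164001.
u_4 = 0.164001 × 0.771 + 0.030 = 0.156445.

Unemployment rate after four quarters ≈ 15.64%.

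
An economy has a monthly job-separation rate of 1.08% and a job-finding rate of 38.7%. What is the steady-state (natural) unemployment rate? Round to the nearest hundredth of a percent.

At steady state the flows balance: s·E = f·U, so U/(E+U) = s/(s+f).
u* = 1.08 / (1.08 + 38.7) = 1.08 / 39.78 = 2.71%.

Steady-state unemployment rate ≈ 2.71%.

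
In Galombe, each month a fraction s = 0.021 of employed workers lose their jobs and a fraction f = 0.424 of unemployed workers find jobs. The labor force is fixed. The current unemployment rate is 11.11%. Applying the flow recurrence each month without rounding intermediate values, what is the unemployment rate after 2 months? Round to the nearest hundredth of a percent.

With a fixed labor force, u_{t+1} = u_t + s·(1−u_t) − f·u_t = u_t·(1−s−f) + s.
Here 1−s−f = 0.555 and s = 0.021.
u_1 = 0.111100 × 0.555 + 0.021 = 0.082661.
u_2 = 0.082661 × 0.555 + 0.021 = 0.066877.

Unemployment rate after two months ≈ 6.69%.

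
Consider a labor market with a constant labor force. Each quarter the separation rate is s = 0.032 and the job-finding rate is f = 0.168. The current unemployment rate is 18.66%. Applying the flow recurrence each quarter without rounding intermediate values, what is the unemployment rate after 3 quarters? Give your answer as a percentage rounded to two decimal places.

With a fixed labor force, u_{t+1} = u_t + s·(1−u_t) − f·u_t = u_t·(1−s−f) + s.
Here 1−s−f = 0.800 and s = 0.032.
u_1 = 0.186600 × 0.800 + 0.032 = 0.181280.
u_2 = 0.181280 × 0.800 + 0.032 = 0.177024.
u_3 = 0.177024 × 0.800 + 0.032 = 0.173619.

Unemployment rate after three quarters ≈ 17.36%.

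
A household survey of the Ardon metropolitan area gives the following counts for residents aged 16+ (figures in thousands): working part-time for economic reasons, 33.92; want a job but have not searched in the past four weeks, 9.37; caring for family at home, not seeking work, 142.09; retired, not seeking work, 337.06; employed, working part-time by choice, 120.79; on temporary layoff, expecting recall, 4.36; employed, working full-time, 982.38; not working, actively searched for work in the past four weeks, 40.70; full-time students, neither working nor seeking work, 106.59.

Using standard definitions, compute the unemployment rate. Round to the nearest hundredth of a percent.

Employed = 33.92 + 120.79 + 982.38 = 1,137.09 thousand (anyone who worked, including part-time for economic reasons, counts as employed).
Unemployed = 4.36 + 40.70 = 45.06 thousand (jobless and actively searching, or on temporary layoff).
Labor force = 1,137.09 + 45.06 = 1,182.15 thousand.
Unemployment rate = 45.06 / 1,182.15 = 3.81%.

Unemployment rate ≈ 3.81%.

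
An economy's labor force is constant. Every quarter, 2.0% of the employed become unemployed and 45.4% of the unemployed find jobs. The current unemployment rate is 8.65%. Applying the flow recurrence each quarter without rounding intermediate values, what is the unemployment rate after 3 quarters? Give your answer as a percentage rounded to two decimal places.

With a fixed labor force, u_{t+1} = u_t + s·(1−u_t) − f·u_t = u_t·(1−s−f) + s.
Here 1−s−f = 0.526 and s = 0.020.
u_1 = 0.086500 × 0.526 + 0.020 = 0.065499.
u_2 = 0.065499 × 0.526 + 0.020 = 0.054452.
u_3 = 0.054452 × 0.526 + 0.020 = 0.048642.

Unemployment rate after three quarters ≈ 4.86%.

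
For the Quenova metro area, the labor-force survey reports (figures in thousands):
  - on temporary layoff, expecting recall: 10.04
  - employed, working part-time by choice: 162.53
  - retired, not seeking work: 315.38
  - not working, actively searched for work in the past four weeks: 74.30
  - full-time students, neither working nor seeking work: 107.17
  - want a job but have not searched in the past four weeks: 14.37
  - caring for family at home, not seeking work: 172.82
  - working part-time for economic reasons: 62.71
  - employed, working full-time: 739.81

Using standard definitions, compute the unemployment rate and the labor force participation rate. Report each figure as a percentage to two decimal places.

Employed = 162.53 + 62.71 + 739.81 = 965.05 thousand (anyone who worked, including part-time for economic reasons, counts as employed).
Unemployed = 10.04 + 74.30 = 84.34 thousand (jobless and actively searching, or on temporary layoff).
Labor force = 965.05 + 84.34 = 1,049.39 thousand.
Not in labor force = 315.38 + 107.17 + 14.37 + 172.82 = 609.74 thousand (those not working and not actively searching are outside the labor force — including those who want a job but have given up searching).
Civilian working-age population = 1,049.39 + 609.74 = 1,659.13 thousand.
Unemployment rate = 84.34 / 1,049.39 = 8.04%.
Labor force participation rate = 1,049.39 / 1,659.13 = 63.25%.

Unemployment rate ≈ 8.04%; labor force participation rate ≈ 63.25%.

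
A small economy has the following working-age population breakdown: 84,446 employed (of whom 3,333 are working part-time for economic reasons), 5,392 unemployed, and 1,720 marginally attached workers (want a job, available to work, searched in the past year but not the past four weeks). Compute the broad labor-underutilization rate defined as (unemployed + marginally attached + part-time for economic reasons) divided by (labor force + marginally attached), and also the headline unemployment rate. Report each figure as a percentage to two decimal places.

Broad underutilization rate ≈ 11.41%; headline unemployment rate ≈ 6.00%.

Labor force = 84,446 + 5,392 = 89,838.
Numerator = 5,392 + 1,720 + 3,333 = 10,445.
Denominator = 89,838 + 1,720 = 91,558.
Broad rate = 10,445 / 91,558 = 11.41%.
Headline unemployment rate = 5,392 / 89,838 = 6.00%.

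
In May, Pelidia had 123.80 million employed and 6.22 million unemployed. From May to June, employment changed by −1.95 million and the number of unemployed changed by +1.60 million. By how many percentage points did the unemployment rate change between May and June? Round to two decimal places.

May: labor force = 123.80 + 6.22 = 130.02; u = 6.22/130.02 = 4.78%.
June: labor force = 121.85 + 7.82 = 129.67; u = 7.82/129.67 = 6.03%.
Change = 6.03% − 4.78% = +1.25 pp.

The unemployment rate changed by +1.25 percentage points.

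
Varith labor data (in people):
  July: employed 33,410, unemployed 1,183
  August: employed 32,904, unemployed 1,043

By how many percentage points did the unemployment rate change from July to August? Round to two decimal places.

The unemployment rate changed by −0.35 percentage points.

July: labor force = 33,410 + 1,183 = 34,593; u = 1,183/34,593 = 3.42%.
August: labor force = 32,904 + 1,043 = 33,947; u = 1,043/33,947 = 3.07%.
Change = 3.07% − 3.42% = −0.35 pp.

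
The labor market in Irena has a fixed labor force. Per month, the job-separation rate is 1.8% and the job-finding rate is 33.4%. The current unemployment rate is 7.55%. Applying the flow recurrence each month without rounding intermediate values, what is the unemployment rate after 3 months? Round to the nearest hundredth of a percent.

With a fixed labor force, u_{t+1} = u_t + s·(1−u_t) − f·u_t = u_t·(1−s−f) + s.
Here 1−s−f = 0.648 and s = 0.018.
u_1 = 0.075500 × 0.648 + 0.018 = 0.066924.
u_2 = 0.066924 × 0.648 + 0.018 = 0.061367.
u_3 = 0.061367 × 0.648 + 0.018 = 0.057766.

Unemployment rate after three months ≈ 5.78%.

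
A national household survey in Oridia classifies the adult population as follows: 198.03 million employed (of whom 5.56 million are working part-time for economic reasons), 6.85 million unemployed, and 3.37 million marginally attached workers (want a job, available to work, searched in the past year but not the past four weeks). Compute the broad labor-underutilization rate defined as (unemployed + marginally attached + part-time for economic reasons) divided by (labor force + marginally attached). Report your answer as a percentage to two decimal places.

Labor force = 198.03 + 6.85 = 204.88 million.
Numerator = 6.85 + 3.37 + 5.56 = 15.78 million.
Denominator = 204.88 + 3.37 = 208.25 million.
Broad rate = 15.78 / 208.25 = 7.58%.

Broad underutilization rate ≈ 7.58%.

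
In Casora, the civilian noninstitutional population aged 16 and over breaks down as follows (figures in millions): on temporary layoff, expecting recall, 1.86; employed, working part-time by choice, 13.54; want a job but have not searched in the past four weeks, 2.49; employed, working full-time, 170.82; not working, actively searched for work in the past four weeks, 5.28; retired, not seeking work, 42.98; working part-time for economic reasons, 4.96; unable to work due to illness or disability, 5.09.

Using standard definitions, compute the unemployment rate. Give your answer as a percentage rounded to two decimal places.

Unemployment rate ≈ 3.63%.

Employed = 13.54 + 170.82 + 4.96 = 189.32 million (anyone who worked, including part-time for economic reasons, counts as employed).
Unemployed = 1.86 + 5.28 = 7.14 million (jobless and actively searching, or on temporary layoff).
Labor force = 189.32 + 7.14 = 196.46 million.
Unemployment rate = 7.14 / 196.46 = 3.63%.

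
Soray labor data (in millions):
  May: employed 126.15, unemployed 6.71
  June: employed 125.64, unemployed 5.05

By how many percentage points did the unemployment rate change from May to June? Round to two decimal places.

May: labor force = 126.15 + 6.71 = 132.86; u = 6.71/132.86 = 5.05%.
June: labor force = 125.64 + 5.05 = 130.69; u = 5.05/130.69 = 3.86%.
Change = 3.86% − 5.05% = −1.19 pp.

The unemployment rate changed by −1.19 percentage points.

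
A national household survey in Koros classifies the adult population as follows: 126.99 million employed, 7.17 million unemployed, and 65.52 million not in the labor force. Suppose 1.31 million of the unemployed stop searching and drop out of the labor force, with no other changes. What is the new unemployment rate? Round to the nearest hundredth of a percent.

New unemployment rate ≈ 4.41%.

Initially, labor force = 126.99 + 7.17 = 134.16 million, so u = 7.17/134.16 = 5.34%.
After the change, unemployed and labor force both fall by 1.31 → E = 126.99, U = 5.86, labor force = 132.85 million.
New unemployment rate = 5.86 / 132.85 = 4.41%.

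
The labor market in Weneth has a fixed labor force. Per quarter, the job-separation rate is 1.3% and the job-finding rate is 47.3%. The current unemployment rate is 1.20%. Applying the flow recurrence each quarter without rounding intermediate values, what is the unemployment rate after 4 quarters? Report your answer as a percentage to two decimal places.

With a fixed labor force, u_{t+1} = u_t + s·(1−u_t) − f·u_t = u_t·(1−s−f) + s.
Here 1−s−f = 0.514 and s = 0.013.
u_1 = 0.012000 × 0.514 + 0.013 = 0.019168.
u_2 = 0.019168 × 0.514 + 0.013 = 0.022852.
u_3 = 0.022852 × 0.514 + 0.013 = 0.024746.
u_4 = 0.024746 × 0.514 + 0.013 = 0.025719.

Unemployment rate after four quarters ≈ 2.57%.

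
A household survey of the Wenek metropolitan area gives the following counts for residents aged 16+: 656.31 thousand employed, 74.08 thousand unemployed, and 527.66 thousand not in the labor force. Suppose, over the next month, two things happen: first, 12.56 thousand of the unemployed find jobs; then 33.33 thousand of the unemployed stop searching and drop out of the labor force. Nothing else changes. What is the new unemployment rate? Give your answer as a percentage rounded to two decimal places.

Initially, labor force = 656.31 + 74.08 = 730.39 thousand, so u = 74.08/730.39 = 10.14%.
After the first change, unemployed falls and employed rises by 12.56; labor force unchanged → E = 668.87, U = 61.52, labor force = 730.39 thousand.
After the second change, unemployed and labor force both fall by 33.33 → E = 668.87, U = 28.19, labor force = 697.06 thousand.
New unemployment rate = 28.19 / 697.06 = 4.04%.

New unemployment rate ≈ 4.04%.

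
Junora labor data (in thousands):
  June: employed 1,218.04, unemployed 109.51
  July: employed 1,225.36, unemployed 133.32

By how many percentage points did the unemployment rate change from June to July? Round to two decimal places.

The unemployment rate changed by +1.56 percentage points.

June: labor force = 1,218.04 + 109.51 = 1,327.55; u = 109.51/1,327.55 = 8.25%.
July: labor force = 1,225.36 + 133.32 = 1,358.68; u = 133.32/1,358.68 = 9.81%.
Change = 9.81% − 8.25% = +1.56 pp.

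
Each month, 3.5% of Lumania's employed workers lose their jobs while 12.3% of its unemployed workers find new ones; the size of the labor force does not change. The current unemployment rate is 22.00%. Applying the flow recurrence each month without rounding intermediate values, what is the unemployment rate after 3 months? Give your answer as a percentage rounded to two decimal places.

With a fixed labor force, u_{t+1} = u_t + s·(1−u_t) − f·u_t = u_t·(1−s−f) + s.
Here 1−s−f = 0.842 and s = 0.035.
u_1 = 0.220000 × 0.842 + 0.035 = 0.220240.
u_2 = 0.220240 × 0.842 + 0.035 = 0.220442.
u_3 = 0.220442 × 0.842 + 0.035 = 0.220612.

Unemployment rate after three months ≈ 22.06%.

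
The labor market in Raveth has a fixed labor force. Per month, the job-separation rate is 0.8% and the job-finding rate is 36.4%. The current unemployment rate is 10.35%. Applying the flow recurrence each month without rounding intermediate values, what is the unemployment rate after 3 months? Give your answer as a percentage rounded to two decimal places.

Unemployment rate after three months ≈ 4.18%.

With a fixed labor force, u_{t+1} = u_t + s·(1−u_t) − f·u_t = u_t·(1−s−f) + s.
Here 1−s−f = 0.628 and s = 0.008.
u_1 = 0.103500 × 0.628 + 0.008 = 0.072998.
u_2 = 0.072998 × 0.628 + 0.008 = 0.053843.
u_3 = 0.053843 × 0.628 + 0.008 = 0.041813.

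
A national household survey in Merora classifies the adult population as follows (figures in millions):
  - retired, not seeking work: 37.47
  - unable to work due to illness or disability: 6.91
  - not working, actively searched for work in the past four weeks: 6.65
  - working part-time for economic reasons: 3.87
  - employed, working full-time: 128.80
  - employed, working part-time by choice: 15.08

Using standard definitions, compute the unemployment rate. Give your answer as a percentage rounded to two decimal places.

Unemployment rate ≈ 4.31%.

Employed = 3.87 + 128.80 + 15.08 = 147.75 million (anyone who worked, including part-time for economic reasons, counts as employed).
Unemployed = 6.65 million.
Labor force = 147.75 + 6.65 = 154.40 million.
Unemployment rate = 6.65 / 154.40 = 4.31%.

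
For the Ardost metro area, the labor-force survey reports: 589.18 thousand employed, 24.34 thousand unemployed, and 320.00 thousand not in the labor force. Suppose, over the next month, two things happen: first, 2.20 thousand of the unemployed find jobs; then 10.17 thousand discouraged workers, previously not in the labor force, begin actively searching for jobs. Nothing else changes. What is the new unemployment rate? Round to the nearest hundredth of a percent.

Initially, labor force = 589.18 + 24.34 = 613.52 thousand, so u = 24.34/613.52 = 3.97%.
After the first change, unemployed falls and employed rises by 2.20; labor force unchanged → E = 591.38, U = 22.14, labor force = 613.52 thousand.
After the second change, unemployed and labor force both rise by 10.17 → E = 591.38, U = 32.31, labor force = 623.69 thousand.
New unemployment rate = 32.31 / 623.69 = 5.18%.

New unemployment rate ≈ 5.18%.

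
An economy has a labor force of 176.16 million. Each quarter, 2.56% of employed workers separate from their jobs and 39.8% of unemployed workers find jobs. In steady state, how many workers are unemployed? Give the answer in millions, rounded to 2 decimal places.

Steady-state unemployment rate u* = s/(s+f) = 2.56/(2.56+39.8) = 0.060434.
Unemployed = u* × labor force = 0.060434 × 176.16 ≈ 10.65 million.

About 10.65 million are unemployed in steady state.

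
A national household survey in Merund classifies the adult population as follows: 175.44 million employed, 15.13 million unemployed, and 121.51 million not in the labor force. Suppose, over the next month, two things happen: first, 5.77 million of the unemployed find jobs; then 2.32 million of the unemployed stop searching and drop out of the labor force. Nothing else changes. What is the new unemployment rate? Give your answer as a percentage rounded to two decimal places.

New unemployment rate ≈ 3.74%.

Initially, labor force = 175.44 + 15.13 = 190.57 million, so u = 15.13/190.57 = 7.94%.
After the first change, unemployed falls and employed rises by 5.77; labor force unchanged → E = 181.21, U = 9.36, labor force = 190.57 million.
After the second change, unemployed and labor force both fall by 2.32 → E = 181.21, U = 7.04, labor force = 188.25 million.
New unemployment rate = 7.04 / 188.25 = 3.74%.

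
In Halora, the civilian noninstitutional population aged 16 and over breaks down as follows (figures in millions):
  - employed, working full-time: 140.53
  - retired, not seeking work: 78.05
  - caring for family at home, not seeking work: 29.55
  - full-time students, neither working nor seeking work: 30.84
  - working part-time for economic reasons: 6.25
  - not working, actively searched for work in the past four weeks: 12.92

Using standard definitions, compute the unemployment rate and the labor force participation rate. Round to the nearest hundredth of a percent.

Employed = 140.53 + 6.25 = 146.78 million (anyone who worked, including part-time for economic reasons, counts as employed).
Unemployed = 12.92 million.
Labor force = 146.78 + 12.92 = 159.70 million.
Not in labor force = 78.05 + 29.55 + 30.84 = 138.44 million (those not working and not actively searching are outside the labor force).
Civilian working-age population = 159.70 + 138.44 = 298.14 million.
Unemployment rate = 12.92 / 159.70 = 8.09%.
Labor force participation rate = 159.70 / 298.14 = 53.57%.

Unemployment rate ≈ 8.09%; labor force participation rate ≈ 53.57%.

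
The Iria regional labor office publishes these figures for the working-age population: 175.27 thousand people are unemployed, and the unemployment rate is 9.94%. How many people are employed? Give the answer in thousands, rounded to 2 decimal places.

Labor force = U / u = 175.27 / 0.0994 ≈ 1,763.28 thousand.
Employed = labor force − unemployed = 1,763.28 − 175.27 = 1,588.01 thousand.

About 1,588.01 thousand are employed.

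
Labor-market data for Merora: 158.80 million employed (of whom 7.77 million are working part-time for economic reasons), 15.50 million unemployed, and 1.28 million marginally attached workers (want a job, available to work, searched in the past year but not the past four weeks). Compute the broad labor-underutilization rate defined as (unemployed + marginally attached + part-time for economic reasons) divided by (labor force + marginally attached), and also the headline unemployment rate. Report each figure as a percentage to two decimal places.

Labor force = 158.80 + 15.50 = 174.30 million.
Numerator = 15.50 + 1.28 + 7.77 = 24.55 million.
Denominator = 174.30 + 1.28 = 175.58 million.
Broad rate = 24.55 / 175.58 = 13.98%.
Headline unemployment rate = 15.50 / 174.30 = 8.89%.

Broad underutilization rate ≈ 13.98%; headline unemployment rate ≈ 8.89%.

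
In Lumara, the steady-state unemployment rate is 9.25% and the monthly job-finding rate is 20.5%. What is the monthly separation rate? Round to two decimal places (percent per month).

Separation rate ≈ 2.09% per month.

From u* = s/(s+f): s = u·f/(1−u).
s = 0.0925 × 20.5 / (1 − 0.0925) = 1.8962 / 0.9075 ≈ 2.09% per month.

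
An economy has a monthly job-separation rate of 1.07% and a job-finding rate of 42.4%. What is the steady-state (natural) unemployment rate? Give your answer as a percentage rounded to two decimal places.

Steady-state unemployment rate ≈ 2.46%.

At steady state the flows balance: s·E = f·U, so U/(E+U) = s/(s+f).
u* = 1.07 / (1.07 + 42.4) = 1.07 / 43.47 = 2.46%.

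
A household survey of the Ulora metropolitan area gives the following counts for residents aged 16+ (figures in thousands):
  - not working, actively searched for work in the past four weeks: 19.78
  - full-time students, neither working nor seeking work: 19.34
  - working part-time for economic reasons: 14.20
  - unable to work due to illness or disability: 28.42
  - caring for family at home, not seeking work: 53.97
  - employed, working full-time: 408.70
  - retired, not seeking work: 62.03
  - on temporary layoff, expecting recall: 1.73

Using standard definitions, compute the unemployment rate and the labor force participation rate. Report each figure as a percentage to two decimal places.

Employed = 14.20 + 408.70 = 422.90 thousand (anyone who worked, including part-time for economic reasons, counts as employed).
Unemployed = 19.78 + 1.73 = 21.51 thousand (jobless and actively searching, or on temporary layoff).
Labor force = 422.90 + 21.51 = 444.41 thousand.
Not in labor force = 19.34 + 28.42 + 53.97 + 62.03 = 163.76 thousand (those not working and not actively searching are outside the labor force).
Civilian working-age population = 444.41 + 163.76 = 608.17 thousand.
Unemployment rate = 21.51 / 444.41 = 4.84%.
Labor force participation rate = 444.41 / 608.17 = 73.07%.

Unemployment rate ≈ 4.84%; labor force participation rate ≈ 73.07%.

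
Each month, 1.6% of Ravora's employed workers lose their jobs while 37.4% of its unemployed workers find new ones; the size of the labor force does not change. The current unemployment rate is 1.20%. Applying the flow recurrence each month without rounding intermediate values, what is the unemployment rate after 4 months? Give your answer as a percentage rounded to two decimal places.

With a fixed labor force, u_{t+1} = u_t + s·(1−u_t) − f·u_t = u_t·(1−s−f) + s.
Here 1−s−f = 0.610 and s = 0.016.
u_1 = 0.012000 × 0.610 + 0.016 = 0.023320.
u_2 = 0.023320 × 0.610 + 0.016 = 0.030225.
u_3 = 0.030225 × 0.610 + 0.016 = 0.034437.
u_4 = 0.034437 × 0.610 + 0.016 = 0.037007.

Unemployment rate after four months ≈ 3.70%.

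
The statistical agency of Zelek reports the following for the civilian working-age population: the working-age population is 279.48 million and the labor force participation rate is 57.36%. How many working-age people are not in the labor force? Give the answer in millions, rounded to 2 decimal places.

Share not in the labor force = 1 − 0.5736 = 0.4264.
Not in labor force = 0.4264 × 279.48 ≈ 119.17 million.

About 119.17 million are not in the labor force.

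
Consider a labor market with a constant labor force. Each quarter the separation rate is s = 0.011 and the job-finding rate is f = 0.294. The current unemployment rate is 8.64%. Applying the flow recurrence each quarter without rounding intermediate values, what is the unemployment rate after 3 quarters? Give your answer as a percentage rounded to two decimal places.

Unemployment rate after three quarters ≈ 5.30%.

With a fixed labor force, u_{t+1} = u_t + s·(1−u_t) − f·u_t = u_t·(1−s−f) + s.
Here 1−s−f = 0.695 and s = 0.011.
u_1 = 0.086400 × 0.695 + 0.011 = 0.071048.
u_2 = 0.071048 × 0.695 + 0.011 = 0.060378.
u_3 = 0.060378 × 0.695 + 0.011 = 0.052963.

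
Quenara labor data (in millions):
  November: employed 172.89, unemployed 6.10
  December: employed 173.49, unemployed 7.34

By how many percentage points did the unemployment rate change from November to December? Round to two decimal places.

The unemployment rate changed by +0.65 percentage points.

November: labor force = 172.89 + 6.10 = 178.99; u = 6.10/178.99 = 3.41%.
December: labor force = 173.49 + 7.34 = 180.83; u = 7.34/180.83 = 4.06%.
Change = 4.06% − 3.41% = +0.65 pp.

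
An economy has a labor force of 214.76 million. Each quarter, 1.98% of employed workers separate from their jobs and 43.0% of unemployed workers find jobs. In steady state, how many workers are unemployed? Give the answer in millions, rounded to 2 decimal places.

Steady-state unemployment rate u* = s/(s+f) = 1.98/(1.98+43.0) = 0.044020.
Unemployed = u* × labor force = 0.044020 × 214.76 ≈ 9.45 million.

About 9.45 million are unemployed in steady state.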